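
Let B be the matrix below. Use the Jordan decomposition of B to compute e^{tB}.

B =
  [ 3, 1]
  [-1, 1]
e^{tB} =
  [t*exp(2*t) + exp(2*t), t*exp(2*t)]
  [-t*exp(2*t), -t*exp(2*t) + exp(2*t)]

Strategy: write B = P · J · P⁻¹ where J is a Jordan canonical form, so e^{tB} = P · e^{tJ} · P⁻¹, and e^{tJ} can be computed block-by-block.

B has Jordan form
J =
  [2, 1]
  [0, 2]
(up to reordering of blocks).

Per-block formulas:
  For a 2×2 Jordan block J_2(2): exp(t · J_2(2)) = e^(2t)·(I + t·N), where N is the 2×2 nilpotent shift.

After assembling e^{tJ} and conjugating by P, we get:

e^{tB} =
  [t*exp(2*t) + exp(2*t), t*exp(2*t)]
  [-t*exp(2*t), -t*exp(2*t) + exp(2*t)]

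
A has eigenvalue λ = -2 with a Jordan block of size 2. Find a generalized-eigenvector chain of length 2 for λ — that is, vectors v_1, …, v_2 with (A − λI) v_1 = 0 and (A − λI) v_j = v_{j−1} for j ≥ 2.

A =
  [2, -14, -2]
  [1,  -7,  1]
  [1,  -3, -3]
A Jordan chain for λ = -2 of length 2:
v_1 = (4, 1, 1)ᵀ
v_2 = (1, 0, 0)ᵀ

Let N = A − (-2)·I. We want v_2 with N^2 v_2 = 0 but N^1 v_2 ≠ 0; then v_{j-1} := N · v_j for j = 2, …, 2.

Pick v_2 = (1, 0, 0)ᵀ.
Then v_1 = N · v_2 = (4, 1, 1)ᵀ.

Sanity check: (A − (-2)·I) v_1 = (0, 0, 0)ᵀ = 0. ✓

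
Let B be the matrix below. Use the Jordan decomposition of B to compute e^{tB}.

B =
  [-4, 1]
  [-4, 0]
e^{tB} =
  [-2*t*exp(-2*t) + exp(-2*t), t*exp(-2*t)]
  [-4*t*exp(-2*t), 2*t*exp(-2*t) + exp(-2*t)]

Strategy: write B = P · J · P⁻¹ where J is a Jordan canonical form, so e^{tB} = P · e^{tJ} · P⁻¹, and e^{tJ} can be computed block-by-block.

B has Jordan form
J =
  [-2,  1]
  [ 0, -2]
(up to reordering of blocks).

Per-block formulas:
  For a 2×2 Jordan block J_2(-2): exp(t · J_2(-2)) = e^(-2t)·(I + t·N), where N is the 2×2 nilpotent shift.

After assembling e^{tJ} and conjugating by P, we get:

e^{tB} =
  [-2*t*exp(-2*t) + exp(-2*t), t*exp(-2*t)]
  [-4*t*exp(-2*t), 2*t*exp(-2*t) + exp(-2*t)]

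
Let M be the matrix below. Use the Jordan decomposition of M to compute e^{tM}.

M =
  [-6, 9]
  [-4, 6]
e^{tM} =
  [1 - 6*t, 9*t]
  [-4*t, 6*t + 1]

Strategy: write M = P · J · P⁻¹ where J is a Jordan canonical form, so e^{tM} = P · e^{tJ} · P⁻¹, and e^{tJ} can be computed block-by-block.

M has Jordan form
J =
  [0, 1]
  [0, 0]
(up to reordering of blocks).

Per-block formulas:
  For a 2×2 Jordan block J_2(0): exp(t · J_2(0)) = e^(0t)·(I + t·N), where N is the 2×2 nilpotent shift.

After assembling e^{tJ} and conjugating by P, we get:

e^{tM} =
  [1 - 6*t, 9*t]
  [-4*t, 6*t + 1]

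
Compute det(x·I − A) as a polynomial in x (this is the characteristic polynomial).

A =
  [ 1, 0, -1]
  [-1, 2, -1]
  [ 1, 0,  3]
x^3 - 6*x^2 + 12*x - 8

Expanding det(x·I − A) (e.g. by cofactor expansion or by noting that A is similar to its Jordan form J, which has the same characteristic polynomial as A) gives
  χ_A(x) = x^3 - 6*x^2 + 12*x - 8
which factors as (x - 2)^3. The eigenvalues (with algebraic multiplicities) are λ = 2 with multiplicity 3.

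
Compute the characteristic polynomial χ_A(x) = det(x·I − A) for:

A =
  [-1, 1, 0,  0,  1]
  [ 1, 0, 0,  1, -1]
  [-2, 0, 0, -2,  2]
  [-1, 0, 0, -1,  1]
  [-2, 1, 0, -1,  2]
x^5

Expanding det(x·I − A) (e.g. by cofactor expansion or by noting that A is similar to its Jordan form J, which has the same characteristic polynomial as A) gives
  χ_A(x) = x^5
which factors as x^5. The eigenvalues (with algebraic multiplicities) are λ = 0 with multiplicity 5.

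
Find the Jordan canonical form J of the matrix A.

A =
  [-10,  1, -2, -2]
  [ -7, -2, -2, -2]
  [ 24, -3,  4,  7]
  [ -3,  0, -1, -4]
J_2(-3) ⊕ J_2(-3)

The characteristic polynomial is
  det(x·I − A) = x^4 + 12*x^3 + 54*x^2 + 108*x + 81 = (x + 3)^4

Eigenvalues and multiplicities (the geometric multiplicity of λ is n − rank(A − λI), which equals the number of Jordan blocks for λ):
  λ = -3: algebraic multiplicity = 4, geometric multiplicity = 2

Determining the block sizes for each eigenvalue:
  λ = -3: with am = 4 and gm = 2, the partition is not yet determined (e.g. several partitions of 4 into 2 parts exist). Let N = A − (-3)·I. Computing rank(N^1) = 2, rank(N^2) = 0; the number of blocks of size ≥ j is rank(N^{j−1}) − rank(N^j), giving [2, 2]. So we have 2 block(s) of size 2 → block sizes [2, 2]

Assembling the blocks gives a Jordan form
J =
  [-3,  1,  0,  0]
  [ 0, -3,  0,  0]
  [ 0,  0, -3,  1]
  [ 0,  0,  0, -3]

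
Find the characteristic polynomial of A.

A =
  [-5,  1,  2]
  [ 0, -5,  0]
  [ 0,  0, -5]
x^3 + 15*x^2 + 75*x + 125

Expanding det(x·I − A) (e.g. by cofactor expansion or by noting that A is similar to its Jordan form J, which has the same characteristic polynomial as A) gives
  χ_A(x) = x^3 + 15*x^2 + 75*x + 125
which factors as (x + 5)^3. The eigenvalues (with algebraic multiplicities) are λ = -5 with multiplicity 3.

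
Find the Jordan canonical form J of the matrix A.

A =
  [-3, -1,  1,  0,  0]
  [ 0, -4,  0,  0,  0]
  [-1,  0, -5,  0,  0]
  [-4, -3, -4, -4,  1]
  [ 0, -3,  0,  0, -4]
J_3(-4) ⊕ J_2(-4)

The characteristic polynomial is
  det(x·I − A) = x^5 + 20*x^4 + 160*x^3 + 640*x^2 + 1280*x + 1024 = (x + 4)^5

Eigenvalues and multiplicities (the geometric multiplicity of λ is n − rank(A − λI), which equals the number of Jordan blocks for λ):
  λ = -4: algebraic multiplicity = 5, geometric multiplicity = 2

Determining the block sizes for each eigenvalue:
  λ = -4: with am = 5 and gm = 2, the partition is not yet determined (e.g. several partitions of 5 into 2 parts exist). Let N = A − (-4)·I. Computing rank(N^1) = 3, rank(N^2) = 1, rank(N^3) = 0; the number of blocks of size ≥ j is rank(N^{j−1}) − rank(N^j), giving [2, 2, 1]. So we have 1 block(s) of size 3, 1 block(s) of size 2 → block sizes [3, 2]

Assembling the blocks gives a Jordan form
J =
  [-4,  1,  0,  0,  0]
  [ 0, -4,  1,  0,  0]
  [ 0,  0, -4,  0,  0]
  [ 0,  0,  0, -4,  1]
  [ 0,  0,  0,  0, -4]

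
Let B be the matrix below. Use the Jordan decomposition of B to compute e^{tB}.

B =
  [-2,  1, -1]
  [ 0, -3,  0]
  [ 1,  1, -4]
e^{tB} =
  [t*exp(-3*t) + exp(-3*t), t*exp(-3*t), -t*exp(-3*t)]
  [0, exp(-3*t), 0]
  [t*exp(-3*t), t*exp(-3*t), -t*exp(-3*t) + exp(-3*t)]

Strategy: write B = P · J · P⁻¹ where J is a Jordan canonical form, so e^{tB} = P · e^{tJ} · P⁻¹, and e^{tJ} can be computed block-by-block.

B has Jordan form
J =
  [-3,  1,  0]
  [ 0, -3,  0]
  [ 0,  0, -3]
(up to reordering of blocks).

Per-block formulas:
  For a 1×1 block at λ = -3: exp(t · [-3]) = [e^(-3t)].
  For a 2×2 Jordan block J_2(-3): exp(t · J_2(-3)) = e^(-3t)·(I + t·N), where N is the 2×2 nilpotent shift.

After assembling e^{tJ} and conjugating by P, we get:

e^{tB} =
  [t*exp(-3*t) + exp(-3*t), t*exp(-3*t), -t*exp(-3*t)]
  [0, exp(-3*t), 0]
  [t*exp(-3*t), t*exp(-3*t), -t*exp(-3*t) + exp(-3*t)]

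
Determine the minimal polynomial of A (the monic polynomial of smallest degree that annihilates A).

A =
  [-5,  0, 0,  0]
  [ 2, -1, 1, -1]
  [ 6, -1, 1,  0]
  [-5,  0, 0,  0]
x^4 + 5*x^3

The characteristic polynomial is χ_A(x) = x^3*(x + 5), so the eigenvalues are known. The minimal polynomial is
  m_A(x) = Π_λ (x − λ)^{k_λ}
where k_λ is the size of the *largest* Jordan block for λ (equivalently, the smallest k with (A − λI)^k v = 0 for every generalised eigenvector v of λ).

  λ = -5: largest Jordan block has size 1, contributing (x + 5)
  λ = 0: largest Jordan block has size 3, contributing (x − 0)^3

So m_A(x) = x^3*(x + 5) = x^4 + 5*x^3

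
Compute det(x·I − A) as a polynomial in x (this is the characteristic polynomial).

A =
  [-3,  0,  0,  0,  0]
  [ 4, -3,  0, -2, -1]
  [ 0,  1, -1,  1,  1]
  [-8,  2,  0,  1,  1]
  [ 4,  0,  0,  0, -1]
x^5 + 7*x^4 + 18*x^3 + 22*x^2 + 13*x + 3

Expanding det(x·I − A) (e.g. by cofactor expansion or by noting that A is similar to its Jordan form J, which has the same characteristic polynomial as A) gives
  χ_A(x) = x^5 + 7*x^4 + 18*x^3 + 22*x^2 + 13*x + 3
which factors as (x + 1)^4*(x + 3). The eigenvalues (with algebraic multiplicities) are λ = -3 with multiplicity 1, λ = -1 with multiplicity 4.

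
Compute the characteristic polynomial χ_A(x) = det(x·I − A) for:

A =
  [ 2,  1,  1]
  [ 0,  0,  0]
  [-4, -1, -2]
x^3

Expanding det(x·I − A) (e.g. by cofactor expansion or by noting that A is similar to its Jordan form J, which has the same characteristic polynomial as A) gives
  χ_A(x) = x^3
which factors as x^3. The eigenvalues (with algebraic multiplicities) are λ = 0 with multiplicity 3.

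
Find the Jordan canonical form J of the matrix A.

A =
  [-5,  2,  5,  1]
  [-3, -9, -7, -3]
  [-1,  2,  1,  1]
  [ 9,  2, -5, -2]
J_3(-4) ⊕ J_1(-3)

The characteristic polynomial is
  det(x·I − A) = x^4 + 15*x^3 + 84*x^2 + 208*x + 192 = (x + 3)*(x + 4)^3

Eigenvalues and multiplicities (the geometric multiplicity of λ is n − rank(A − λI), which equals the number of Jordan blocks for λ):
  λ = -4: algebraic multiplicity = 3, geometric multiplicity = 1
  λ = -3: algebraic multiplicity = 1, geometric multiplicity = 1

Determining the block sizes for each eigenvalue:
  λ = -4: one block (gm = 1), so the single block has size am = 3 → block sizes [3]
  λ = -3: one block (gm = 1), so the single block has size am = 1 → block sizes [1]

Assembling the blocks gives a Jordan form
J =
  [-4,  1,  0,  0]
  [ 0, -4,  1,  0]
  [ 0,  0, -4,  0]
  [ 0,  0,  0, -3]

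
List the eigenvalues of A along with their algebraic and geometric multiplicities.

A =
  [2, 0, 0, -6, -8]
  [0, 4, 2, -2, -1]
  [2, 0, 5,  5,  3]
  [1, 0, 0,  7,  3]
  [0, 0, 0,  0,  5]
λ = 4: alg = 2, geom = 2; λ = 5: alg = 3, geom = 1

Step 1 — factor the characteristic polynomial to read off the algebraic multiplicities:
  χ_A(x) = (x - 5)^3*(x - 4)^2

Step 2 — compute geometric multiplicities via the rank-nullity identity g(λ) = n − rank(A − λI):
  rank(A − (4)·I) = 3, so dim ker(A − (4)·I) = n − 3 = 2
  rank(A − (5)·I) = 4, so dim ker(A − (5)·I) = n − 4 = 1

Summary:
  λ = 4: algebraic multiplicity = 2, geometric multiplicity = 2
  λ = 5: algebraic multiplicity = 3, geometric multiplicity = 1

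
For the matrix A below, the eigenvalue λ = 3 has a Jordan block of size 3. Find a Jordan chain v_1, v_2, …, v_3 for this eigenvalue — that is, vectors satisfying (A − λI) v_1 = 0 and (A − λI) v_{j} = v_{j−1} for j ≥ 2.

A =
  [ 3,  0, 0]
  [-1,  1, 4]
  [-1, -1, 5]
A Jordan chain for λ = 3 of length 3:
v_1 = (0, -2, -1)ᵀ
v_2 = (0, -1, -1)ᵀ
v_3 = (1, 0, 0)ᵀ

Let N = A − (3)·I. We want v_3 with N^3 v_3 = 0 but N^2 v_3 ≠ 0; then v_{j-1} := N · v_j for j = 3, …, 2.

Pick v_3 = (1, 0, 0)ᵀ.
Then v_2 = N · v_3 = (0, -1, -1)ᵀ.
Then v_1 = N · v_2 = (0, -2, -1)ᵀ.

Sanity check: (A − (3)·I) v_1 = (0, 0, 0)ᵀ = 0. ✓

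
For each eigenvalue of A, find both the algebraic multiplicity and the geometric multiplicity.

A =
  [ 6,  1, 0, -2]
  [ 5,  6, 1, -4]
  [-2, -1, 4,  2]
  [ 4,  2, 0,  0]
λ = 4: alg = 4, geom = 2

Step 1 — factor the characteristic polynomial to read off the algebraic multiplicities:
  χ_A(x) = (x - 4)^4

Step 2 — compute geometric multiplicities via the rank-nullity identity g(λ) = n − rank(A − λI):
  rank(A − (4)·I) = 2, so dim ker(A − (4)·I) = n − 2 = 2

Summary:
  λ = 4: algebraic multiplicity = 4, geometric multiplicity = 2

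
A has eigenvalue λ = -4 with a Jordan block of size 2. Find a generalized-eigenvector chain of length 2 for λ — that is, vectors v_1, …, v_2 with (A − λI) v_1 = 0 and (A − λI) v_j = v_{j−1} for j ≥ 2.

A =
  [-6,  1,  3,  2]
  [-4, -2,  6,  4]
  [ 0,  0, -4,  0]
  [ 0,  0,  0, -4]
A Jordan chain for λ = -4 of length 2:
v_1 = (-2, -4, 0, 0)ᵀ
v_2 = (1, 0, 0, 0)ᵀ

Let N = A − (-4)·I. We want v_2 with N^2 v_2 = 0 but N^1 v_2 ≠ 0; then v_{j-1} := N · v_j for j = 2, …, 2.

Pick v_2 = (1, 0, 0, 0)ᵀ.
Then v_1 = N · v_2 = (-2, -4, 0, 0)ᵀ.

Sanity check: (A − (-4)·I) v_1 = (0, 0, 0, 0)ᵀ = 0. ✓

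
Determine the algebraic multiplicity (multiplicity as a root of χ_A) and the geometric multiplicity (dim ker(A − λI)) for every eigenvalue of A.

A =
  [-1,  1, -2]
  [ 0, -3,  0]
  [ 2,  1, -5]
λ = -3: alg = 3, geom = 2

Step 1 — factor the characteristic polynomial to read off the algebraic multiplicities:
  χ_A(x) = (x + 3)^3

Step 2 — compute geometric multiplicities via the rank-nullity identity g(λ) = n − rank(A − λI):
  rank(A − (-3)·I) = 1, so dim ker(A − (-3)·I) = n − 1 = 2

Summary:
  λ = -3: algebraic multiplicity = 3, geometric multiplicity = 2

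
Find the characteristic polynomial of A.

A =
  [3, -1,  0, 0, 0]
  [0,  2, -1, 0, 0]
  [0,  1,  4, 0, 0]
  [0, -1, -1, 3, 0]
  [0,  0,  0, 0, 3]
x^5 - 15*x^4 + 90*x^3 - 270*x^2 + 405*x - 243

Expanding det(x·I − A) (e.g. by cofactor expansion or by noting that A is similar to its Jordan form J, which has the same characteristic polynomial as A) gives
  χ_A(x) = x^5 - 15*x^4 + 90*x^3 - 270*x^2 + 405*x - 243
which factors as (x - 3)^5. The eigenvalues (with algebraic multiplicities) are λ = 3 with multiplicity 5.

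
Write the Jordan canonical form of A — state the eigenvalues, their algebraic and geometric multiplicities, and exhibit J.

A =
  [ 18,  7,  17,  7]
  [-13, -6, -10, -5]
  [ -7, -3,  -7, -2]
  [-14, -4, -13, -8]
J_1(-3) ⊕ J_3(0)

The characteristic polynomial is
  det(x·I − A) = x^4 + 3*x^3 = x^3*(x + 3)

Eigenvalues and multiplicities (the geometric multiplicity of λ is n − rank(A − λI), which equals the number of Jordan blocks for λ):
  λ = -3: algebraic multiplicity = 1, geometric multiplicity = 1
  λ = 0: algebraic multiplicity = 3, geometric multiplicity = 1

Determining the block sizes for each eigenvalue:
  λ = -3: one block (gm = 1), so the single block has size am = 1 → block sizes [1]
  λ = 0: one block (gm = 1), so the single block has size am = 3 → block sizes [3]

Assembling the blocks gives a Jordan form
J =
  [-3, 0, 0, 0]
  [ 0, 0, 1, 0]
  [ 0, 0, 0, 1]
  [ 0, 0, 0, 0]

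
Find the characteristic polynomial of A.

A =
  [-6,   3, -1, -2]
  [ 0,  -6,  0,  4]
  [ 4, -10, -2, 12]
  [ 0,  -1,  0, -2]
x^4 + 16*x^3 + 96*x^2 + 256*x + 256

Expanding det(x·I − A) (e.g. by cofactor expansion or by noting that A is similar to its Jordan form J, which has the same characteristic polynomial as A) gives
  χ_A(x) = x^4 + 16*x^3 + 96*x^2 + 256*x + 256
which factors as (x + 4)^4. The eigenvalues (with algebraic multiplicities) are λ = -4 with multiplicity 4.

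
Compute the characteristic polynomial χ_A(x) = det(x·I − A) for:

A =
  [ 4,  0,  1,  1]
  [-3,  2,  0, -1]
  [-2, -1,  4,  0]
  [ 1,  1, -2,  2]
x^4 - 12*x^3 + 54*x^2 - 108*x + 81

Expanding det(x·I − A) (e.g. by cofactor expansion or by noting that A is similar to its Jordan form J, which has the same characteristic polynomial as A) gives
  χ_A(x) = x^4 - 12*x^3 + 54*x^2 - 108*x + 81
which factors as (x - 3)^4. The eigenvalues (with algebraic multiplicities) are λ = 3 with multiplicity 4.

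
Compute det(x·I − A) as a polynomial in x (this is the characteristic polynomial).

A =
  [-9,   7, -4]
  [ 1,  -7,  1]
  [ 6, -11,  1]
x^3 + 15*x^2 + 75*x + 125

Expanding det(x·I − A) (e.g. by cofactor expansion or by noting that A is similar to its Jordan form J, which has the same characteristic polynomial as A) gives
  χ_A(x) = x^3 + 15*x^2 + 75*x + 125
which factors as (x + 5)^3. The eigenvalues (with algebraic multiplicities) are λ = -5 with multiplicity 3.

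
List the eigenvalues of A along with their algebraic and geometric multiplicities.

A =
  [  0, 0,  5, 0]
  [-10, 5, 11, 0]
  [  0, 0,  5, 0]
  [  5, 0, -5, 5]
λ = 0: alg = 1, geom = 1; λ = 5: alg = 3, geom = 2

Step 1 — factor the characteristic polynomial to read off the algebraic multiplicities:
  χ_A(x) = x*(x - 5)^3

Step 2 — compute geometric multiplicities via the rank-nullity identity g(λ) = n − rank(A − λI):
  rank(A − (0)·I) = 3, so dim ker(A − (0)·I) = n − 3 = 1
  rank(A − (5)·I) = 2, so dim ker(A − (5)·I) = n − 2 = 2

Summary:
  λ = 0: algebraic multiplicity = 1, geometric multiplicity = 1
  λ = 5: algebraic multiplicity = 3, geometric multiplicity = 2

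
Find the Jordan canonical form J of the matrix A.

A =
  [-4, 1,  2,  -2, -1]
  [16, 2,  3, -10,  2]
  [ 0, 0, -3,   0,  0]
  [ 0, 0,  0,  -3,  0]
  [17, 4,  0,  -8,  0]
J_3(-3) ⊕ J_1(-3) ⊕ J_1(4)

The characteristic polynomial is
  det(x·I − A) = x^5 + 8*x^4 + 6*x^3 - 108*x^2 - 351*x - 324 = (x - 4)*(x + 3)^4

Eigenvalues and multiplicities (the geometric multiplicity of λ is n − rank(A − λI), which equals the number of Jordan blocks for λ):
  λ = -3: algebraic multiplicity = 4, geometric multiplicity = 2
  λ = 4: algebraic multiplicity = 1, geometric multiplicity = 1

Determining the block sizes for each eigenvalue:
  λ = -3: with am = 4 and gm = 2, the partition is not yet determined (e.g. several partitions of 4 into 2 parts exist). Let N = A − (-3)·I. Computing rank(N^1) = 3, rank(N^2) = 2, rank(N^3) = 1; the number of blocks of size ≥ j is rank(N^{j−1}) − rank(N^j), giving [2, 1, 1]. So we have 1 block(s) of size 3, 1 block(s) of size 1 → block sizes [3, 1]
  λ = 4: one block (gm = 1), so the single block has size am = 1 → block sizes [1]

Assembling the blocks gives a Jordan form
J =
  [-3,  1,  0,  0, 0]
  [ 0, -3,  1,  0, 0]
  [ 0,  0, -3,  0, 0]
  [ 0,  0,  0, -3, 0]
  [ 0,  0,  0,  0, 4]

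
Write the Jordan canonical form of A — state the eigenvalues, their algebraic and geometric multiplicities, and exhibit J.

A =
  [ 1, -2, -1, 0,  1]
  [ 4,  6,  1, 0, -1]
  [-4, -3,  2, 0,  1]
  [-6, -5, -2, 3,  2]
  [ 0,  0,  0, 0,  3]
J_3(3) ⊕ J_1(3) ⊕ J_1(3)

The characteristic polynomial is
  det(x·I − A) = x^5 - 15*x^4 + 90*x^3 - 270*x^2 + 405*x - 243 = (x - 3)^5

Eigenvalues and multiplicities (the geometric multiplicity of λ is n − rank(A − λI), which equals the number of Jordan blocks for λ):
  λ = 3: algebraic multiplicity = 5, geometric multiplicity = 3

Determining the block sizes for each eigenvalue:
  λ = 3: with am = 5 and gm = 3, the partition is not yet determined (e.g. several partitions of 5 into 3 parts exist). Let N = A − (3)·I. Computing rank(N^1) = 2, rank(N^2) = 1, rank(N^3) = 0; the number of blocks of size ≥ j is rank(N^{j−1}) − rank(N^j), giving [3, 1, 1]. So we have 1 block(s) of size 3, 2 block(s) of size 1 → block sizes [3, 1, 1]

Assembling the blocks gives a Jordan form
J =
  [3, 1, 0, 0, 0]
  [0, 3, 1, 0, 0]
  [0, 0, 3, 0, 0]
  [0, 0, 0, 3, 0]
  [0, 0, 0, 0, 3]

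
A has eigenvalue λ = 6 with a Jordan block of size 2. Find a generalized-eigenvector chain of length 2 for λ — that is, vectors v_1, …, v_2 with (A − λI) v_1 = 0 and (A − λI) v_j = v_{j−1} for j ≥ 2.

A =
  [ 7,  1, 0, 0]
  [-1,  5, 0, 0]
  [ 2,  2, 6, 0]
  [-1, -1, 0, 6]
A Jordan chain for λ = 6 of length 2:
v_1 = (1, -1, 2, -1)ᵀ
v_2 = (1, 0, 0, 0)ᵀ

Let N = A − (6)·I. We want v_2 with N^2 v_2 = 0 but N^1 v_2 ≠ 0; then v_{j-1} := N · v_j for j = 2, …, 2.

Pick v_2 = (1, 0, 0, 0)ᵀ.
Then v_1 = N · v_2 = (1, -1, 2, -1)ᵀ.

Sanity check: (A − (6)·I) v_1 = (0, 0, 0, 0)ᵀ = 0. ✓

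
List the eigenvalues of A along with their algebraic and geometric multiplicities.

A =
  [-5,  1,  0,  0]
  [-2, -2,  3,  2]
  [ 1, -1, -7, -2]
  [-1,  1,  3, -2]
λ = -4: alg = 4, geom = 2

Step 1 — factor the characteristic polynomial to read off the algebraic multiplicities:
  χ_A(x) = (x + 4)^4

Step 2 — compute geometric multiplicities via the rank-nullity identity g(λ) = n − rank(A − λI):
  rank(A − (-4)·I) = 2, so dim ker(A − (-4)·I) = n − 2 = 2

Summary:
  λ = -4: algebraic multiplicity = 4, geometric multiplicity = 2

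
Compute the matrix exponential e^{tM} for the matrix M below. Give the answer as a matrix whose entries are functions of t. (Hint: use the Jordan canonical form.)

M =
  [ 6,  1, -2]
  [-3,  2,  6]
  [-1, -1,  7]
e^{tM} =
  [t*exp(5*t) + exp(5*t), t*exp(5*t), -2*t*exp(5*t)]
  [-3*t*exp(5*t), -3*t*exp(5*t) + exp(5*t), 6*t*exp(5*t)]
  [-t*exp(5*t), -t*exp(5*t), 2*t*exp(5*t) + exp(5*t)]

Strategy: write M = P · J · P⁻¹ where J is a Jordan canonical form, so e^{tM} = P · e^{tJ} · P⁻¹, and e^{tJ} can be computed block-by-block.

M has Jordan form
J =
  [5, 1, 0]
  [0, 5, 0]
  [0, 0, 5]
(up to reordering of blocks).

Per-block formulas:
  For a 2×2 Jordan block J_2(5): exp(t · J_2(5)) = e^(5t)·(I + t·N), where N is the 2×2 nilpotent shift.
  For a 1×1 block at λ = 5: exp(t · [5]) = [e^(5t)].

After assembling e^{tJ} and conjugating by P, we get:

e^{tM} =
  [t*exp(5*t) + exp(5*t), t*exp(5*t), -2*t*exp(5*t)]
  [-3*t*exp(5*t), -3*t*exp(5*t) + exp(5*t), 6*t*exp(5*t)]
  [-t*exp(5*t), -t*exp(5*t), 2*t*exp(5*t) + exp(5*t)]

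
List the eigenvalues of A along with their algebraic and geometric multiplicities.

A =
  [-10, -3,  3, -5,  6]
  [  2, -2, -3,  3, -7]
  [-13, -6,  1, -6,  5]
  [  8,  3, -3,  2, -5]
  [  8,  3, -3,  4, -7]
λ = -5: alg = 2, geom = 2; λ = -2: alg = 3, geom = 1

Step 1 — factor the characteristic polynomial to read off the algebraic multiplicities:
  χ_A(x) = (x + 2)^3*(x + 5)^2

Step 2 — compute geometric multiplicities via the rank-nullity identity g(λ) = n − rank(A − λI):
  rank(A − (-5)·I) = 3, so dim ker(A − (-5)·I) = n − 3 = 2
  rank(A − (-2)·I) = 4, so dim ker(A − (-2)·I) = n − 4 = 1

Summary:
  λ = -5: algebraic multiplicity = 2, geometric multiplicity = 2
  λ = -2: algebraic multiplicity = 3, geometric multiplicity = 1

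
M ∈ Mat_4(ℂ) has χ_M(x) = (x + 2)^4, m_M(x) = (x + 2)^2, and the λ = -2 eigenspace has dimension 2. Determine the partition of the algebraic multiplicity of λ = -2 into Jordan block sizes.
Block sizes for λ = -2: [2, 2]

Step 1 — from the characteristic polynomial, algebraic multiplicity of λ = -2 is 4. From dim ker(M − (-2)·I) = 2, there are exactly 2 Jordan blocks for λ = -2.
Step 2 — from the minimal polynomial, the factor (x + 2)^2 tells us the largest block for λ = -2 has size 2.
Step 3 — with total size 4, 2 blocks, and largest block 2, the block sizes (in nonincreasing order) are [2, 2].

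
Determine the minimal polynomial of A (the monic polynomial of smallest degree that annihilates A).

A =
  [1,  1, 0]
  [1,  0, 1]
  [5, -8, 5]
x^3 - 6*x^2 + 12*x - 8

The characteristic polynomial is χ_A(x) = (x - 2)^3, so the eigenvalues are known. The minimal polynomial is
  m_A(x) = Π_λ (x − λ)^{k_λ}
where k_λ is the size of the *largest* Jordan block for λ (equivalently, the smallest k with (A − λI)^k v = 0 for every generalised eigenvector v of λ).

  λ = 2: largest Jordan block has size 3, contributing (x − 2)^3

So m_A(x) = (x - 2)^3 = x^3 - 6*x^2 + 12*x - 8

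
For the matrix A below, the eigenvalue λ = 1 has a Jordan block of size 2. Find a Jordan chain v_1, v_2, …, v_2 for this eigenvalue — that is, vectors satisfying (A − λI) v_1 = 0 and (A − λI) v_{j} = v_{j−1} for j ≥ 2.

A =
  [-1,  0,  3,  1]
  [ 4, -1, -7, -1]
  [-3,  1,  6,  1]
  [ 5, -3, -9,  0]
A Jordan chain for λ = 1 of length 2:
v_1 = (-2, 4, -3, 5)ᵀ
v_2 = (1, 0, 0, 0)ᵀ

Let N = A − (1)·I. We want v_2 with N^2 v_2 = 0 but N^1 v_2 ≠ 0; then v_{j-1} := N · v_j for j = 2, …, 2.

Pick v_2 = (1, 0, 0, 0)ᵀ.
Then v_1 = N · v_2 = (-2, 4, -3, 5)ᵀ.

Sanity check: (A − (1)·I) v_1 = (0, 0, 0, 0)ᵀ = 0. ✓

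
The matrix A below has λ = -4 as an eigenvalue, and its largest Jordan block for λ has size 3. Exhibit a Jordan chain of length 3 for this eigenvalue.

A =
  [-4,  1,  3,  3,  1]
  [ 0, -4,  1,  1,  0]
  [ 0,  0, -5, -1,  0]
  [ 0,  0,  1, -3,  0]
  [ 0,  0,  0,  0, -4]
A Jordan chain for λ = -4 of length 3:
v_1 = (1, 0, 0, 0, 0)ᵀ
v_2 = (3, 1, -1, 1, 0)ᵀ
v_3 = (0, 0, 1, 0, 0)ᵀ

Let N = A − (-4)·I. We want v_3 with N^3 v_3 = 0 but N^2 v_3 ≠ 0; then v_{j-1} := N · v_j for j = 3, …, 2.

Pick v_3 = (0, 0, 1, 0, 0)ᵀ.
Then v_2 = N · v_3 = (3, 1, -1, 1, 0)ᵀ.
Then v_1 = N · v_2 = (1, 0, 0, 0, 0)ᵀ.

Sanity check: (A − (-4)·I) v_1 = (0, 0, 0, 0, 0)ᵀ = 0. ✓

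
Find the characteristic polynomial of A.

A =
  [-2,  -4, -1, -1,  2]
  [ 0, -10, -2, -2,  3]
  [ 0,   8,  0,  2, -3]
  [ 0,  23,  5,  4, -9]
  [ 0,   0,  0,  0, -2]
x^5 + 10*x^4 + 40*x^3 + 80*x^2 + 80*x + 32

Expanding det(x·I − A) (e.g. by cofactor expansion or by noting that A is similar to its Jordan form J, which has the same characteristic polynomial as A) gives
  χ_A(x) = x^5 + 10*x^4 + 40*x^3 + 80*x^2 + 80*x + 32
which factors as (x + 2)^5. The eigenvalues (with algebraic multiplicities) are λ = -2 with multiplicity 5.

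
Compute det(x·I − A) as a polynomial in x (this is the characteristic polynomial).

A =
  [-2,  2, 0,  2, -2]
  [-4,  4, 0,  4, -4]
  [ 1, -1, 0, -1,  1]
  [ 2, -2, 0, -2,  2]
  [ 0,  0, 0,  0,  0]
x^5

Expanding det(x·I − A) (e.g. by cofactor expansion or by noting that A is similar to its Jordan form J, which has the same characteristic polynomial as A) gives
  χ_A(x) = x^5
which factors as x^5. The eigenvalues (with algebraic multiplicities) are λ = 0 with multiplicity 5.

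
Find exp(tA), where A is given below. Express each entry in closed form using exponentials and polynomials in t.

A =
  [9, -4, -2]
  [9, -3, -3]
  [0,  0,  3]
e^{tA} =
  [6*t*exp(3*t) + exp(3*t), -4*t*exp(3*t), -2*t*exp(3*t)]
  [9*t*exp(3*t), -6*t*exp(3*t) + exp(3*t), -3*t*exp(3*t)]
  [0, 0, exp(3*t)]

Strategy: write A = P · J · P⁻¹ where J is a Jordan canonical form, so e^{tA} = P · e^{tJ} · P⁻¹, and e^{tJ} can be computed block-by-block.

A has Jordan form
J =
  [3, 1, 0]
  [0, 3, 0]
  [0, 0, 3]
(up to reordering of blocks).

Per-block formulas:
  For a 1×1 block at λ = 3: exp(t · [3]) = [e^(3t)].
  For a 2×2 Jordan block J_2(3): exp(t · J_2(3)) = e^(3t)·(I + t·N), where N is the 2×2 nilpotent shift.

After assembling e^{tJ} and conjugating by P, we get:

e^{tA} =
  [6*t*exp(3*t) + exp(3*t), -4*t*exp(3*t), -2*t*exp(3*t)]
  [9*t*exp(3*t), -6*t*exp(3*t) + exp(3*t), -3*t*exp(3*t)]
  [0, 0, exp(3*t)]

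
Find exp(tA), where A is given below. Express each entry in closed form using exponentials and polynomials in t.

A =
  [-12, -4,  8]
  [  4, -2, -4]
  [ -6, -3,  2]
e^{tA} =
  [-8*t*exp(-4*t) + exp(-4*t), -4*t*exp(-4*t), 8*t*exp(-4*t)]
  [4*t*exp(-4*t), 2*t*exp(-4*t) + exp(-4*t), -4*t*exp(-4*t)]
  [-6*t*exp(-4*t), -3*t*exp(-4*t), 6*t*exp(-4*t) + exp(-4*t)]

Strategy: write A = P · J · P⁻¹ where J is a Jordan canonical form, so e^{tA} = P · e^{tJ} · P⁻¹, and e^{tJ} can be computed block-by-block.

A has Jordan form
J =
  [-4,  1,  0]
  [ 0, -4,  0]
  [ 0,  0, -4]
(up to reordering of blocks).

Per-block formulas:
  For a 1×1 block at λ = -4: exp(t · [-4]) = [e^(-4t)].
  For a 2×2 Jordan block J_2(-4): exp(t · J_2(-4)) = e^(-4t)·(I + t·N), where N is the 2×2 nilpotent shift.

After assembling e^{tJ} and conjugating by P, we get:

e^{tA} =
  [-8*t*exp(-4*t) + exp(-4*t), -4*t*exp(-4*t), 8*t*exp(-4*t)]
  [4*t*exp(-4*t), 2*t*exp(-4*t) + exp(-4*t), -4*t*exp(-4*t)]
  [-6*t*exp(-4*t), -3*t*exp(-4*t), 6*t*exp(-4*t) + exp(-4*t)]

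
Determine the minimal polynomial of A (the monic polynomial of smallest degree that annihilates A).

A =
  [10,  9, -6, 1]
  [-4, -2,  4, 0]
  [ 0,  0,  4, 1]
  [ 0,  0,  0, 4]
x^2 - 8*x + 16

The characteristic polynomial is χ_A(x) = (x - 4)^4, so the eigenvalues are known. The minimal polynomial is
  m_A(x) = Π_λ (x − λ)^{k_λ}
where k_λ is the size of the *largest* Jordan block for λ (equivalently, the smallest k with (A − λI)^k v = 0 for every generalised eigenvector v of λ).

  λ = 4: largest Jordan block has size 2, contributing (x − 4)^2

So m_A(x) = (x - 4)^2 = x^2 - 8*x + 16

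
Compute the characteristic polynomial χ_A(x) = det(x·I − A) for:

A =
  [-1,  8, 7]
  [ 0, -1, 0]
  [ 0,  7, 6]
x^3 - 4*x^2 - 11*x - 6

Expanding det(x·I − A) (e.g. by cofactor expansion or by noting that A is similar to its Jordan form J, which has the same characteristic polynomial as A) gives
  χ_A(x) = x^3 - 4*x^2 - 11*x - 6
which factors as (x - 6)*(x + 1)^2. The eigenvalues (with algebraic multiplicities) are λ = -1 with multiplicity 2, λ = 6 with multiplicity 1.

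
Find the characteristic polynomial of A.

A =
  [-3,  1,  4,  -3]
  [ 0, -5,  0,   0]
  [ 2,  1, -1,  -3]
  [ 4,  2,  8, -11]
x^4 + 20*x^3 + 150*x^2 + 500*x + 625

Expanding det(x·I − A) (e.g. by cofactor expansion or by noting that A is similar to its Jordan form J, which has the same characteristic polynomial as A) gives
  χ_A(x) = x^4 + 20*x^3 + 150*x^2 + 500*x + 625
which factors as (x + 5)^4. The eigenvalues (with algebraic multiplicities) are λ = -5 with multiplicity 4.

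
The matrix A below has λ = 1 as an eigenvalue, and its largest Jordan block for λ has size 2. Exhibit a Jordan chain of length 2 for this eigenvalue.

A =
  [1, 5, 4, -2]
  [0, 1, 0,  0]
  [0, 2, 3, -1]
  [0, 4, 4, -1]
A Jordan chain for λ = 1 of length 2:
v_1 = (5, 0, 2, 4)ᵀ
v_2 = (0, 1, 0, 0)ᵀ

Let N = A − (1)·I. We want v_2 with N^2 v_2 = 0 but N^1 v_2 ≠ 0; then v_{j-1} := N · v_j for j = 2, …, 2.

Pick v_2 = (0, 1, 0, 0)ᵀ.
Then v_1 = N · v_2 = (5, 0, 2, 4)ᵀ.

Sanity check: (A − (1)·I) v_1 = (0, 0, 0, 0)ᵀ = 0. ✓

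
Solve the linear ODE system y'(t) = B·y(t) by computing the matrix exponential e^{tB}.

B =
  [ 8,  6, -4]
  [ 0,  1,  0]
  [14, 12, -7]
e^{tB} =
  [8*exp(t) - 7, 6*exp(t) - 6, 4 - 4*exp(t)]
  [0, exp(t), 0]
  [14*exp(t) - 14, 12*exp(t) - 12, 8 - 7*exp(t)]

Strategy: write B = P · J · P⁻¹ where J is a Jordan canonical form, so e^{tB} = P · e^{tJ} · P⁻¹, and e^{tJ} can be computed block-by-block.

B has Jordan form
J =
  [0, 0, 0]
  [0, 1, 0]
  [0, 0, 1]
(up to reordering of blocks).

Per-block formulas:
  For a 1×1 block at λ = 1: exp(t · [1]) = [e^(1t)].
  For a 1×1 block at λ = 0: exp(t · [0]) = [e^(0t)].

After assembling e^{tJ} and conjugating by P, we get:

e^{tB} =
  [8*exp(t) - 7, 6*exp(t) - 6, 4 - 4*exp(t)]
  [0, exp(t), 0]
  [14*exp(t) - 14, 12*exp(t) - 12, 8 - 7*exp(t)]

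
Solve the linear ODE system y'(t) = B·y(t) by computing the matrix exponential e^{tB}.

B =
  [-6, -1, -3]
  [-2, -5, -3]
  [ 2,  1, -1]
e^{tB} =
  [-2*t*exp(-4*t) + exp(-4*t), -t*exp(-4*t), -3*t*exp(-4*t)]
  [-2*t*exp(-4*t), -t*exp(-4*t) + exp(-4*t), -3*t*exp(-4*t)]
  [2*t*exp(-4*t), t*exp(-4*t), 3*t*exp(-4*t) + exp(-4*t)]

Strategy: write B = P · J · P⁻¹ where J is a Jordan canonical form, so e^{tB} = P · e^{tJ} · P⁻¹, and e^{tJ} can be computed block-by-block.

B has Jordan form
J =
  [-4,  1,  0]
  [ 0, -4,  0]
  [ 0,  0, -4]
(up to reordering of blocks).

Per-block formulas:
  For a 1×1 block at λ = -4: exp(t · [-4]) = [e^(-4t)].
  For a 2×2 Jordan block J_2(-4): exp(t · J_2(-4)) = e^(-4t)·(I + t·N), where N is the 2×2 nilpotent shift.

After assembling e^{tJ} and conjugating by P, we get:

e^{tB} =
  [-2*t*exp(-4*t) + exp(-4*t), -t*exp(-4*t), -3*t*exp(-4*t)]
  [-2*t*exp(-4*t), -t*exp(-4*t) + exp(-4*t), -3*t*exp(-4*t)]
  [2*t*exp(-4*t), t*exp(-4*t), 3*t*exp(-4*t) + exp(-4*t)]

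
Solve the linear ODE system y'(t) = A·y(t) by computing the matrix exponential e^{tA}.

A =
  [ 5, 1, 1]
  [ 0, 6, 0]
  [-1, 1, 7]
e^{tA} =
  [-t*exp(6*t) + exp(6*t), t*exp(6*t), t*exp(6*t)]
  [0, exp(6*t), 0]
  [-t*exp(6*t), t*exp(6*t), t*exp(6*t) + exp(6*t)]

Strategy: write A = P · J · P⁻¹ where J is a Jordan canonical form, so e^{tA} = P · e^{tJ} · P⁻¹, and e^{tJ} can be computed block-by-block.

A has Jordan form
J =
  [6, 1, 0]
  [0, 6, 0]
  [0, 0, 6]
(up to reordering of blocks).

Per-block formulas:
  For a 1×1 block at λ = 6: exp(t · [6]) = [e^(6t)].
  For a 2×2 Jordan block J_2(6): exp(t · J_2(6)) = e^(6t)·(I + t·N), where N is the 2×2 nilpotent shift.

After assembling e^{tJ} and conjugating by P, we get:

e^{tA} =
  [-t*exp(6*t) + exp(6*t), t*exp(6*t), t*exp(6*t)]
  [0, exp(6*t), 0]
  [-t*exp(6*t), t*exp(6*t), t*exp(6*t) + exp(6*t)]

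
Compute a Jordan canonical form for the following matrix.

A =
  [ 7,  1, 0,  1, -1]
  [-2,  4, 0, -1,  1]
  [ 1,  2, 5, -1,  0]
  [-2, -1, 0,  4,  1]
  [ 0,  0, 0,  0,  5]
J_2(5) ⊕ J_2(5) ⊕ J_1(5)

The characteristic polynomial is
  det(x·I − A) = x^5 - 25*x^4 + 250*x^3 - 1250*x^2 + 3125*x - 3125 = (x - 5)^5

Eigenvalues and multiplicities (the geometric multiplicity of λ is n − rank(A − λI), which equals the number of Jordan blocks for λ):
  λ = 5: algebraic multiplicity = 5, geometric multiplicity = 3

Determining the block sizes for each eigenvalue:
  λ = 5: with am = 5 and gm = 3, the partition is not yet determined (e.g. several partitions of 5 into 3 parts exist). Let N = A − (5)·I. Computing rank(N^1) = 2, rank(N^2) = 0; the number of blocks of size ≥ j is rank(N^{j−1}) − rank(N^j), giving [3, 2]. So we have 2 block(s) of size 2, 1 block(s) of size 1 → block sizes [2, 2, 1]

Assembling the blocks gives a Jordan form
J =
  [5, 1, 0, 0, 0]
  [0, 5, 0, 0, 0]
  [0, 0, 5, 1, 0]
  [0, 0, 0, 5, 0]
  [0, 0, 0, 0, 5]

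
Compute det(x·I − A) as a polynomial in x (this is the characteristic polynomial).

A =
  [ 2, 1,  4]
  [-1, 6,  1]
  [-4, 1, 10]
x^3 - 18*x^2 + 108*x - 216

Expanding det(x·I − A) (e.g. by cofactor expansion or by noting that A is similar to its Jordan form J, which has the same characteristic polynomial as A) gives
  χ_A(x) = x^3 - 18*x^2 + 108*x - 216
which factors as (x - 6)^3. The eigenvalues (with algebraic multiplicities) are λ = 6 with multiplicity 3.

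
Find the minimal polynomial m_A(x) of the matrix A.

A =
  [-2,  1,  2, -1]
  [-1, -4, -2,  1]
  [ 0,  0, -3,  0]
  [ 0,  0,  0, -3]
x^2 + 6*x + 9

The characteristic polynomial is χ_A(x) = (x + 3)^4, so the eigenvalues are known. The minimal polynomial is
  m_A(x) = Π_λ (x − λ)^{k_λ}
where k_λ is the size of the *largest* Jordan block for λ (equivalently, the smallest k with (A − λI)^k v = 0 for every generalised eigenvector v of λ).

  λ = -3: largest Jordan block has size 2, contributing (x + 3)^2

So m_A(x) = (x + 3)^2 = x^2 + 6*x + 9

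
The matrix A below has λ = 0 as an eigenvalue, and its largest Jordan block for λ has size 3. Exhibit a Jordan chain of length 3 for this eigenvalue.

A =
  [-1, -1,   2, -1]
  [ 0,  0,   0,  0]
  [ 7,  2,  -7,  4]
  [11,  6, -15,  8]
A Jordan chain for λ = 0 of length 3:
v_1 = (4, 0, -12, -28)ᵀ
v_2 = (-1, 0, 7, 11)ᵀ
v_3 = (1, 0, 0, 0)ᵀ

Let N = A − (0)·I. We want v_3 with N^3 v_3 = 0 but N^2 v_3 ≠ 0; then v_{j-1} := N · v_j for j = 3, …, 2.

Pick v_3 = (1, 0, 0, 0)ᵀ.
Then v_2 = N · v_3 = (-1, 0, 7, 11)ᵀ.
Then v_1 = N · v_2 = (4, 0, -12, -28)ᵀ.

Sanity check: (A − (0)·I) v_1 = (0, 0, 0, 0)ᵀ = 0. ✓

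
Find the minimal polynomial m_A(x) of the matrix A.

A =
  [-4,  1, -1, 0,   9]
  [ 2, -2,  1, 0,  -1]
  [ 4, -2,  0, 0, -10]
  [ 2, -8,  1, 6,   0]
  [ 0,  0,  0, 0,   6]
x^5 - 6*x^4 - 24*x^3 + 80*x^2 + 336*x + 288

The characteristic polynomial is χ_A(x) = (x - 6)^2*(x + 2)^3, so the eigenvalues are known. The minimal polynomial is
  m_A(x) = Π_λ (x − λ)^{k_λ}
where k_λ is the size of the *largest* Jordan block for λ (equivalently, the smallest k with (A − λI)^k v = 0 for every generalised eigenvector v of λ).

  λ = -2: largest Jordan block has size 3, contributing (x + 2)^3
  λ = 6: largest Jordan block has size 2, contributing (x − 6)^2

So m_A(x) = (x - 6)^2*(x + 2)^3 = x^5 - 6*x^4 - 24*x^3 + 80*x^2 + 336*x + 288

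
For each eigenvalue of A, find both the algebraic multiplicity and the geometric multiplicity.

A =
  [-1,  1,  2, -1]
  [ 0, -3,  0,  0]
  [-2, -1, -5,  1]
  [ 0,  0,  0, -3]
λ = -3: alg = 4, geom = 3

Step 1 — factor the characteristic polynomial to read off the algebraic multiplicities:
  χ_A(x) = (x + 3)^4

Step 2 — compute geometric multiplicities via the rank-nullity identity g(λ) = n − rank(A − λI):
  rank(A − (-3)·I) = 1, so dim ker(A − (-3)·I) = n − 1 = 3

Summary:
  λ = -3: algebraic multiplicity = 4, geometric multiplicity = 3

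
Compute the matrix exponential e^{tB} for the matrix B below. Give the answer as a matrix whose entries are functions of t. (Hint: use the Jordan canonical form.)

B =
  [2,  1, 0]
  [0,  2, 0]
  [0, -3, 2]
e^{tB} =
  [exp(2*t), t*exp(2*t), 0]
  [0, exp(2*t), 0]
  [0, -3*t*exp(2*t), exp(2*t)]

Strategy: write B = P · J · P⁻¹ where J is a Jordan canonical form, so e^{tB} = P · e^{tJ} · P⁻¹, and e^{tJ} can be computed block-by-block.

B has Jordan form
J =
  [2, 1, 0]
  [0, 2, 0]
  [0, 0, 2]
(up to reordering of blocks).

Per-block formulas:
  For a 2×2 Jordan block J_2(2): exp(t · J_2(2)) = e^(2t)·(I + t·N), where N is the 2×2 nilpotent shift.
  For a 1×1 block at λ = 2: exp(t · [2]) = [e^(2t)].

After assembling e^{tJ} and conjugating by P, we get:

e^{tB} =
  [exp(2*t), t*exp(2*t), 0]
  [0, exp(2*t), 0]
  [0, -3*t*exp(2*t), exp(2*t)]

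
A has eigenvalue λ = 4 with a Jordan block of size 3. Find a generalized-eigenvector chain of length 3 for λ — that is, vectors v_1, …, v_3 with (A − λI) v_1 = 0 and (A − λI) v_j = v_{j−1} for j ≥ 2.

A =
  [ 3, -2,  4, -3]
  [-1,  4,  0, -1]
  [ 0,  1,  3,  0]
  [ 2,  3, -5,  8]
A Jordan chain for λ = 4 of length 3:
v_1 = (1, -1, -1, -1)ᵀ
v_2 = (2, -2, -1, -1)ᵀ
v_3 = (2, 0, 1, 0)ᵀ

Let N = A − (4)·I. We want v_3 with N^3 v_3 = 0 but N^2 v_3 ≠ 0; then v_{j-1} := N · v_j for j = 3, …, 2.

Pick v_3 = (2, 0, 1, 0)ᵀ.
Then v_2 = N · v_3 = (2, -2, -1, -1)ᵀ.
Then v_1 = N · v_2 = (1, -1, -1, -1)ᵀ.

Sanity check: (A − (4)·I) v_1 = (0, 0, 0, 0)ᵀ = 0. ✓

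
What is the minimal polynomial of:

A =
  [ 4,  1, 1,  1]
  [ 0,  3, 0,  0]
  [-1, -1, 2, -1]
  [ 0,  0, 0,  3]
x^2 - 6*x + 9

The characteristic polynomial is χ_A(x) = (x - 3)^4, so the eigenvalues are known. The minimal polynomial is
  m_A(x) = Π_λ (x − λ)^{k_λ}
where k_λ is the size of the *largest* Jordan block for λ (equivalently, the smallest k with (A − λI)^k v = 0 for every generalised eigenvector v of λ).

  λ = 3: largest Jordan block has size 2, contributing (x − 3)^2

So m_A(x) = (x - 3)^2 = x^2 - 6*x + 9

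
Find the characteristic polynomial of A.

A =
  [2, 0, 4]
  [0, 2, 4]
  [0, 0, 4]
x^3 - 8*x^2 + 20*x - 16

Expanding det(x·I − A) (e.g. by cofactor expansion or by noting that A is similar to its Jordan form J, which has the same characteristic polynomial as A) gives
  χ_A(x) = x^3 - 8*x^2 + 20*x - 16
which factors as (x - 4)*(x - 2)^2. The eigenvalues (with algebraic multiplicities) are λ = 2 with multiplicity 2, λ = 4 with multiplicity 1.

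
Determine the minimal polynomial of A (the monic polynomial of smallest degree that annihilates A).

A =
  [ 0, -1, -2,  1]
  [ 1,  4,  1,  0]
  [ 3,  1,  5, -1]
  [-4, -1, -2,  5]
x^3 - 10*x^2 + 33*x - 36

The characteristic polynomial is χ_A(x) = (x - 4)^2*(x - 3)^2, so the eigenvalues are known. The minimal polynomial is
  m_A(x) = Π_λ (x − λ)^{k_λ}
where k_λ is the size of the *largest* Jordan block for λ (equivalently, the smallest k with (A − λI)^k v = 0 for every generalised eigenvector v of λ).

  λ = 3: largest Jordan block has size 2, contributing (x − 3)^2
  λ = 4: largest Jordan block has size 1, contributing (x − 4)

So m_A(x) = (x - 4)*(x - 3)^2 = x^3 - 10*x^2 + 33*x - 36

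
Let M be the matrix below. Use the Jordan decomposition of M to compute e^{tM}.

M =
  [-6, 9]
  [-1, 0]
e^{tM} =
  [-3*t*exp(-3*t) + exp(-3*t), 9*t*exp(-3*t)]
  [-t*exp(-3*t), 3*t*exp(-3*t) + exp(-3*t)]

Strategy: write M = P · J · P⁻¹ where J is a Jordan canonical form, so e^{tM} = P · e^{tJ} · P⁻¹, and e^{tJ} can be computed block-by-block.

M has Jordan form
J =
  [-3,  1]
  [ 0, -3]
(up to reordering of blocks).

Per-block formulas:
  For a 2×2 Jordan block J_2(-3): exp(t · J_2(-3)) = e^(-3t)·(I + t·N), where N is the 2×2 nilpotent shift.

After assembling e^{tJ} and conjugating by P, we get:

e^{tM} =
  [-3*t*exp(-3*t) + exp(-3*t), 9*t*exp(-3*t)]
  [-t*exp(-3*t), 3*t*exp(-3*t) + exp(-3*t)]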